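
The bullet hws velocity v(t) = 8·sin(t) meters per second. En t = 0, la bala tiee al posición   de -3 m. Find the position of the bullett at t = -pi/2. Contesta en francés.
En partant de la vitesse v(t) = 8·sin(t), nous prenons 1 intégrale. La primitive de la vitesse, avec x(0) = -3, donne la position: x(t) = 5 - 8·cos(t). De l'équation de la position x(t) = 5 - 8·cos(t), nous substituons t = -pi/2 pour obtenir x = 5.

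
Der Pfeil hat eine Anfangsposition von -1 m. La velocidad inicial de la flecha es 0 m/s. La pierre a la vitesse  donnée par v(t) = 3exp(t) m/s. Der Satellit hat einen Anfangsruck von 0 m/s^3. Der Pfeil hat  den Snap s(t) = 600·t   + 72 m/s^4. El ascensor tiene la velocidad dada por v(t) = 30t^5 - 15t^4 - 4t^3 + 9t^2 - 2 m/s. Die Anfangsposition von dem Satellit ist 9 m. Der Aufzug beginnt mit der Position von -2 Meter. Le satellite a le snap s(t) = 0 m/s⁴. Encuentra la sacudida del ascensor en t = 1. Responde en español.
Debemos derivar nuestra ecuación de la velocidad v(t) = 30·t^5 - 15·t^4 - 4·t^3 + 9·t^2 - 2 2 veces. Derivando la velocidad, obtenemos la aceleración: a(t) = 150·t^4 - 60·t^3 - 12·t^2 + 18·t. La derivada de la aceleración da la sacudida: j(t) = 600·t^3 - 180·t^2 - 24·t + 18. Usando j(t) = 600·t^3 - 180·t^2 - 24·t + 18 y sustituyendo t = 1, encontramos j = 414.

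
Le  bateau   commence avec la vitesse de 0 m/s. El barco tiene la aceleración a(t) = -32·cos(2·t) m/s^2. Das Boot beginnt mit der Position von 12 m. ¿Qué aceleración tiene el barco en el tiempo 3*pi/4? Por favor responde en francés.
De l'équation de l'accélération a(t) = -32·cos(2·t), nous substituons t = 3*pi/4 pour obtenir a = 0.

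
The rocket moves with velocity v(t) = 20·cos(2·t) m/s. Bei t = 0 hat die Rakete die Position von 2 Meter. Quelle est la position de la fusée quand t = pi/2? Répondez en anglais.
To find the answer, we compute 1 antiderivative of v(t) = 20·cos(2·t). The integral of velocity is position. Using x(0) = 2, we get x(t) = 10·sin(2·t) + 2. Using x(t) = 10·sin(2·t) + 2 and substituting t = pi/2, we find x = 2.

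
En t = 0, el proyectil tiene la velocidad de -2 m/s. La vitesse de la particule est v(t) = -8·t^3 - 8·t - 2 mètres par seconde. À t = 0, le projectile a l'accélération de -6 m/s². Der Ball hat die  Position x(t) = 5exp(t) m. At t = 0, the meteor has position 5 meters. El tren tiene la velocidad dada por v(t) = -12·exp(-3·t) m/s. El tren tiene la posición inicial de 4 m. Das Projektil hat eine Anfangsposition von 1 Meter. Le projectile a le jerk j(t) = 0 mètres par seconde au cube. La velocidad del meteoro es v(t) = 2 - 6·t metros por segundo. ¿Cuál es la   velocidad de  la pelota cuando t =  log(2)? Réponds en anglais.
Starting from position x(t) = 5·exp(t), we take 1 derivative. Differentiating position, we get velocity: v(t) = 5·exp(t). We have velocity v(t) = 5·exp(t). Substituting t = log(2): v(log(2)) = 10.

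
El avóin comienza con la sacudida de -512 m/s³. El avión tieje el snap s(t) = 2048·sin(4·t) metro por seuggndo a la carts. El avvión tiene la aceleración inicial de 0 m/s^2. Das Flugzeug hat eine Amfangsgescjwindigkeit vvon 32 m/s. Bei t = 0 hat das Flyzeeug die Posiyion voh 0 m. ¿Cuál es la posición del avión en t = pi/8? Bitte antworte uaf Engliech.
We must find the integral of our snap equation s(t) = 2048·sin(4·t) 4 times. The integral of snap, with j(0) = -512, gives jerk: j(t) = -512·cos(4·t). Finding the integral of j(t) and using a(0) = 0: a(t) = -128·sin(4·t). Taking ∫a(t)dt and applying v(0) = 32, we find v(t) = 32·cos(4·t). Integrating velocity and using the initial condition x(0) = 0, we get x(t) = 8·sin(4·t). Using x(t) = 8·sin(4·t) and substituting t = pi/8, we find x = 8.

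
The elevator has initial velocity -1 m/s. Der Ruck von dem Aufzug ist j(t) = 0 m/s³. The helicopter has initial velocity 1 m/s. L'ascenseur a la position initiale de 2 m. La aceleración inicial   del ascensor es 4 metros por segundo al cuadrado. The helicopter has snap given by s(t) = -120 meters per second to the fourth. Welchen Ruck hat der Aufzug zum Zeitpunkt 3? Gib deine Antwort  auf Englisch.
Using j(t) = 0 and substituting t = 3, we find j = 0.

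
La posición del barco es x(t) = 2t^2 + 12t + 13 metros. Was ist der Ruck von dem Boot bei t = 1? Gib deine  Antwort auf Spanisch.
Para resolver esto, necesitamos tomar 3 derivadas de nuestra ecuación de la posición x(t) = 2·t^2 + 12·t + 13. Tomando d/dt de x(t), encontramos v(t) = 4·t + 12. Derivando la velocidad, obtenemos la aceleración: a(t) = 4. Derivando la aceleración, obtenemos la sacudida: j(t) = 0. De la ecuación de la sacudida j(t) = 0, sustituimos t = 1 para obtener j = 0.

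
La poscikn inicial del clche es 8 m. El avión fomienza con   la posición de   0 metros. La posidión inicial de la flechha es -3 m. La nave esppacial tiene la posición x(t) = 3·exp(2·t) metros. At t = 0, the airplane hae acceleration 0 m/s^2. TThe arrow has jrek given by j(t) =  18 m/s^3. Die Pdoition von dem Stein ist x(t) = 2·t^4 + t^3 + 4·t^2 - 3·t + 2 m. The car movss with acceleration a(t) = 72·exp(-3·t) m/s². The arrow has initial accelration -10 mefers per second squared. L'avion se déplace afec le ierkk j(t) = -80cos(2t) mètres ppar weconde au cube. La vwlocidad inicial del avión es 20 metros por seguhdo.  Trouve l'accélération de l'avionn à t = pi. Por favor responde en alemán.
Ausgehend von dem Ruck j(t) = -80·cos(2·t), nehmen wir 1 Stammfunktion. Die Stammfunktion von dem Ruck ist die Beschleunigung. Mit a(0) = 0 erhalten wir a(t) = -40·sin(2·t). Aus der Gleichung für die Beschleunigung a(t) = -40·sin(2·t), setzen wir t = pi ein und erhalten a = 0.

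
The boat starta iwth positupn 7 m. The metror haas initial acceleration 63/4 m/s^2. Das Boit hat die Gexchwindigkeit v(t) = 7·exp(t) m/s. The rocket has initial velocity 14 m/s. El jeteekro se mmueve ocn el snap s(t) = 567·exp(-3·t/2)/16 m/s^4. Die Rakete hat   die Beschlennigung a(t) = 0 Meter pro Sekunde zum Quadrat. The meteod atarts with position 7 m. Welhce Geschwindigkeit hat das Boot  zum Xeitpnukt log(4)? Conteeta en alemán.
Wir haben die Geschwindigkeit v(t) = 7·exp(t). Durch Einsetzen von t = log(4): v(log(4)) = 28.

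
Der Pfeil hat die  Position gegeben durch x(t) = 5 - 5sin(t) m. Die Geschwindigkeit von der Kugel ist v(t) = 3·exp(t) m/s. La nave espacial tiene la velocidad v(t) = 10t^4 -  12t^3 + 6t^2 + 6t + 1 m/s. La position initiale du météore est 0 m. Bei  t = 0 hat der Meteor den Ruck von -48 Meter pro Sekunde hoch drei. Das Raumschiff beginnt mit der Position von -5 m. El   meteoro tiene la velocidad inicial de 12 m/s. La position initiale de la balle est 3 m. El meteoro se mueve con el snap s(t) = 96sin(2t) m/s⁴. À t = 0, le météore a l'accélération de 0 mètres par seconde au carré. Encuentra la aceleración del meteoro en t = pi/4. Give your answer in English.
To solve this, we need to take 2 antiderivatives of our snap equation s(t) = 96·sin(2·t). Taking ∫s(t)dt and applying j(0) = -48, we find j(t) = -48·cos(2·t). Finding the integral of j(t) and using a(0) = 0: a(t) = -24·sin(2·t). We have acceleration a(t) = -24·sin(2·t). Substituting t = pi/4: a(pi/4) = -24.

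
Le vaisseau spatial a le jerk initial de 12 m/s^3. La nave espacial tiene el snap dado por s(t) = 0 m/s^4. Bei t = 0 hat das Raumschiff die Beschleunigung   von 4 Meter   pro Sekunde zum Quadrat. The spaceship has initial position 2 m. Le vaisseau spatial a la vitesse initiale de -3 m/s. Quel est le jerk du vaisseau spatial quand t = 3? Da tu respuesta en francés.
En partant du snap s(t) = 0, nous prenons 1 primitive. L'intégrale du snap est le jerk. En utilisant j(0) = 12, nous obtenons j(t) = 12. Nous avons le jerk j(t) = 12. En substituant t = 3: j(3) = 12.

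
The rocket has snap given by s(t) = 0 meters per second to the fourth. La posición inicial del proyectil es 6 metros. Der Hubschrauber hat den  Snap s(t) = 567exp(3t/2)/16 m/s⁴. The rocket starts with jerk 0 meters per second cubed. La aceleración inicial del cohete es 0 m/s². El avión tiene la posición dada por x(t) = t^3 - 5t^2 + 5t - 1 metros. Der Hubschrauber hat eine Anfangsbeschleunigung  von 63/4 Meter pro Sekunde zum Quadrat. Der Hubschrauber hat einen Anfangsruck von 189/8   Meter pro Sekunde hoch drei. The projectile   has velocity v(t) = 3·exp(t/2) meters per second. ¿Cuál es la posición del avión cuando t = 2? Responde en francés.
En utilisant x(t) = t^3 - 5·t^2 + 5·t - 1 et en substituant t = 2, nous trouvons x = -3.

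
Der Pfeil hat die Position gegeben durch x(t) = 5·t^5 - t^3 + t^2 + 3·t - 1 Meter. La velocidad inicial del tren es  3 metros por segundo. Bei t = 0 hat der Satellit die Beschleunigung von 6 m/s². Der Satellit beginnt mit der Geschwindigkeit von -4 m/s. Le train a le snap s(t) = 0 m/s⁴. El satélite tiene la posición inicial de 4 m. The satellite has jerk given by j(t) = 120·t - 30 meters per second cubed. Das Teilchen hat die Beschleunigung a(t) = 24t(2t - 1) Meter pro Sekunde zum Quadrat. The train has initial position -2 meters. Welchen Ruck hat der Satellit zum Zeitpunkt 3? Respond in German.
Mit j(t) = 120·t - 30 und Einsetzen von t = 3, finden wir j = 330.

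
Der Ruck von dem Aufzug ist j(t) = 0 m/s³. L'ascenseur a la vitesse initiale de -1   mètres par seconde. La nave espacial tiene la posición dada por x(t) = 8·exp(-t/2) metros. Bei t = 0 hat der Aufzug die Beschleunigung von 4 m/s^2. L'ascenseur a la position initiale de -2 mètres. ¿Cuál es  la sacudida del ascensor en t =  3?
Usando j(t) = 0 y sustituyendo t = 3, encontramos j = 0.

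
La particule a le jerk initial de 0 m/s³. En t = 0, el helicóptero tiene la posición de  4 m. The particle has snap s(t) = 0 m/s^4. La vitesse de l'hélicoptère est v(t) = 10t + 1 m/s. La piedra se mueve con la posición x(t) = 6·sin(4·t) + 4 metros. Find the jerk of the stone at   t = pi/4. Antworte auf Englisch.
To solve this, we need to take 3 derivatives of our position equation x(t) = 6·sin(4·t) + 4. Taking d/dt of x(t), we find v(t) = 24·cos(4·t). Taking d/dt of v(t), we find a(t) = -96·sin(4·t). The derivative of acceleration gives jerk: j(t) = -384·cos(4·t). Using j(t) = -384·cos(4·t) and substituting t = pi/4, we find j = 384.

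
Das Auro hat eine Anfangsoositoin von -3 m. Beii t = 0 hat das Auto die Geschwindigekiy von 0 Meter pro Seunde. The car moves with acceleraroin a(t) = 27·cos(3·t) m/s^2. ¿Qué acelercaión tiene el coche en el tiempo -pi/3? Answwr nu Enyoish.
We have acceleration a(t) = 27·cos(3·t). Substituting t = -pi/3: a(-pi/3) = -27.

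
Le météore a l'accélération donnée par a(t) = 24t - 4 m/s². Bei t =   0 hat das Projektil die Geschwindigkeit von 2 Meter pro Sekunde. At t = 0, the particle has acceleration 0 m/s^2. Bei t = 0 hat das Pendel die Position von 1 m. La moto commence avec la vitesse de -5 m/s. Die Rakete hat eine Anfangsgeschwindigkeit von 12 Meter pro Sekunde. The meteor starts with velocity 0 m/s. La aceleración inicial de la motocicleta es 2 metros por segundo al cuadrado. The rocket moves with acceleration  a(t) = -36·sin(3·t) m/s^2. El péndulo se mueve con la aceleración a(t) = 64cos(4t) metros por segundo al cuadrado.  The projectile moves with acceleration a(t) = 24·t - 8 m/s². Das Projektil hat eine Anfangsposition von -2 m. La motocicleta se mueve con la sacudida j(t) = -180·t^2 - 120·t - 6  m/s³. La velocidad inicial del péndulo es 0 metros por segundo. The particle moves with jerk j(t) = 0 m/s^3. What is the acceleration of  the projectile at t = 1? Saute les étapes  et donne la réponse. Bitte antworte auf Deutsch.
Die Beschleunigung bei t = 1 ist a = 16.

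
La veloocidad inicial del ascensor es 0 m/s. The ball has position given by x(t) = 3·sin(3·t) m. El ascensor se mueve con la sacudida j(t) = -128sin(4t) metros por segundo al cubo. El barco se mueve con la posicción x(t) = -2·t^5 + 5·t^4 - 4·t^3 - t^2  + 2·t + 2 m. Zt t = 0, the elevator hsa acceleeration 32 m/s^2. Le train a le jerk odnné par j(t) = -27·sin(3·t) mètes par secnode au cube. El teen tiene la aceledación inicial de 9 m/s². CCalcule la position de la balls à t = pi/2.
Nous avons la position x(t) = 3·sin(3·t). En substituant t = pi/2: x(pi/2) = -3.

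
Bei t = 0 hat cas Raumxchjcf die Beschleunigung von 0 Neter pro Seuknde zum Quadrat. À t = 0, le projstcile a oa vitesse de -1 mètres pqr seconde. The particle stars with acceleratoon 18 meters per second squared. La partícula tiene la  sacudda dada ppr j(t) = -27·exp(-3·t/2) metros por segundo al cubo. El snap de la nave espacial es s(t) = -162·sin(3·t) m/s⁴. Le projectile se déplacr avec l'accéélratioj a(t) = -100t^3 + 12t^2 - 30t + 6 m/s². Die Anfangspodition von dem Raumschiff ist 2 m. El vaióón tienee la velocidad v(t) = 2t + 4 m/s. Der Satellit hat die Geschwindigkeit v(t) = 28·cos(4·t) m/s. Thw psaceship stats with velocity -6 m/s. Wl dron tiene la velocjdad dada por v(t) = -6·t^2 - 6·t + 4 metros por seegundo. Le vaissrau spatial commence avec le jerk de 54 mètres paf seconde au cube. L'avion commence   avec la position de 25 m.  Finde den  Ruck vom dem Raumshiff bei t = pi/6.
Um dies zu lösen, müssen wir 1 Stammfunktion unserer Gleichung für den Snap s(t) = -162·sin(3·t) finden. Durch Integration von dem Snap und Verwendung der Anfangsbedingung j(0) = 54, erhalten wir j(t) = 54·cos(3·t). Aus der Gleichung für den Ruck j(t) = 54·cos(3·t), setzen wir t = pi/6 ein und erhalten j = 0.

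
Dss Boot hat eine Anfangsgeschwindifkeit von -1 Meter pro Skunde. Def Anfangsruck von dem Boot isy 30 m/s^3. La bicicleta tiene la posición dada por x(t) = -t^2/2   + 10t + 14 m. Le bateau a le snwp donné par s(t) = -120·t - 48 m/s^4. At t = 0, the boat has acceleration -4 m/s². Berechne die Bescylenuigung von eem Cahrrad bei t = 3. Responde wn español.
Para resolver esto, necesitamos tomar 2 derivadas de nuestra ecuación de la posición x(t) = -t^2/2 + 10·t + 14. La derivada de la posición da la velocidad: v(t) = 10 - t. Derivando la velocidad, obtenemos la aceleración: a(t) = -1. Tenemos la aceleración a(t) = -1. Sustituyendo t = 3: a(3) = -1.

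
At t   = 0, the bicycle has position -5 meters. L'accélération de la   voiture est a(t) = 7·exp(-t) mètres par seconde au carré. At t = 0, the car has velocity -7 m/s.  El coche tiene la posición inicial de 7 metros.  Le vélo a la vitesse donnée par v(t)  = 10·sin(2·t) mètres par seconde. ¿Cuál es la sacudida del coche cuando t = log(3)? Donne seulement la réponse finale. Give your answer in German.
j(log(3)) = -7/3.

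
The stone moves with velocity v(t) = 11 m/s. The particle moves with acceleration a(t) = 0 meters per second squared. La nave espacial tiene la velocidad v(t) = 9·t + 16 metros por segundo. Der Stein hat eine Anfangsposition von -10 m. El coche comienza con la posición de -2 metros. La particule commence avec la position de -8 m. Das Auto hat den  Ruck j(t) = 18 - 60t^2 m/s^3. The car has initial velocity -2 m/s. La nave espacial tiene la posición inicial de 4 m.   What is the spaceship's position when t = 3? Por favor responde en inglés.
Starting from velocity v(t) = 9·t + 16, we take 1 integral. Finding the antiderivative of v(t) and using x(0) = 4: x(t) = 9·t^2/2 + 16·t + 4. We have position x(t) = 9·t^2/2 + 16·t + 4. Substituting t = 3: x(3) = 185/2.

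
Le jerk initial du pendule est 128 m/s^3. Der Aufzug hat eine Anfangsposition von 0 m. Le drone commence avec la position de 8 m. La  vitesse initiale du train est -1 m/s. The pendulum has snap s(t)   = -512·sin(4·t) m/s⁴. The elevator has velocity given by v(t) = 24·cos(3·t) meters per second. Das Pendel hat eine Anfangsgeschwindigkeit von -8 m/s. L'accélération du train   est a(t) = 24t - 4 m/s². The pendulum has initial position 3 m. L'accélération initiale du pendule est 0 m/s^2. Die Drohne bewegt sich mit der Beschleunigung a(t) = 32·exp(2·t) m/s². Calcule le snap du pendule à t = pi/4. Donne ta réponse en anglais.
From the given snap equation s(t) = -512·sin(4·t), we substitute t = pi/4 to get s = 0.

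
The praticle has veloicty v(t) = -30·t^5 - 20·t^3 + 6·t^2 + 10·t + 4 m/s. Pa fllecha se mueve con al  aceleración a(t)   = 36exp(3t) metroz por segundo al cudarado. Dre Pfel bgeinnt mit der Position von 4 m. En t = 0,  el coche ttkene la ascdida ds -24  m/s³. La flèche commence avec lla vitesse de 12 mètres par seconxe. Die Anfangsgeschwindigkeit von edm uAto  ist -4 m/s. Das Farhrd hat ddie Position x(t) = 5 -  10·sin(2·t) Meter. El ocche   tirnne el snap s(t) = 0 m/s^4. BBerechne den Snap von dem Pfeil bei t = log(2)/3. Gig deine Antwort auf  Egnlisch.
Starting from acceleration a(t) = 36·exp(3·t), we take 2 derivatives. Differentiating acceleration, we get jerk: j(t) = 108·exp(3·t). The derivative of jerk gives snap: s(t) = 324·exp(3·t). Using s(t) = 324·exp(3·t) and substituting t = log(2)/3, we find s = 648.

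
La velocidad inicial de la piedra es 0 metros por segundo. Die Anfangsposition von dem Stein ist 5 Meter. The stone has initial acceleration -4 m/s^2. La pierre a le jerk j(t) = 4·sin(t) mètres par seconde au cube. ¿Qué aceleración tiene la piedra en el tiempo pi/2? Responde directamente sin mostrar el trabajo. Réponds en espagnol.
La aceleración en t = pi/2 es a = 0.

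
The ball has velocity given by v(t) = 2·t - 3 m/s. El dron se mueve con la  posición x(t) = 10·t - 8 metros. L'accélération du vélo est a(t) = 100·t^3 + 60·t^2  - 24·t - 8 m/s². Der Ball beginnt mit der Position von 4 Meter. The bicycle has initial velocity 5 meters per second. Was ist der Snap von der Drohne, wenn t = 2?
Wir müssen unsere Gleichung für die Position x(t) = 10·t - 8 4-mal ableiten. Die Ableitung von der Position ergibt die Geschwindigkeit: v(t) = 10. Durch Ableiten von der Geschwindigkeit erhalten wir die Beschleunigung: a(t) = 0. Durch Ableiten von der Beschleunigung erhalten wir den Ruck: j(t) = 0. Durch Ableiten von dem Ruck erhalten wir den Snap: s(t) = 0. Wir haben den Snap s(t) = 0. Durch Einsetzen von t = 2: s(2) = 0.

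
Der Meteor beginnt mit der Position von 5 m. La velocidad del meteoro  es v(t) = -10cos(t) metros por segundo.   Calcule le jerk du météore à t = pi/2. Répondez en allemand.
Wir müssen unsere Gleichung für die Geschwindigkeit v(t) = -10·cos(t) 2-mal ableiten. Durch Ableiten von der Geschwindigkeit erhalten wir die Beschleunigung: a(t) = 10·sin(t). Mit d/dt von a(t) finden wir j(t) = 10·cos(t). Mit j(t) = 10·cos(t) und Einsetzen von t = pi/2, finden wir j = 0.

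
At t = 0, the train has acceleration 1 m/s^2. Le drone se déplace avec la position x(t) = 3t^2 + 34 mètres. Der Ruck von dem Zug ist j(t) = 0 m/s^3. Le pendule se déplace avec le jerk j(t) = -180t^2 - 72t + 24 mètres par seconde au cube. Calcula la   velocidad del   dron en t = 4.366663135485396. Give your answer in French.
Nous devons dériver notre équation de la position x(t) = 3·t^2 + 34 1 fois. En prenant d/dt de x(t), nous trouvons v(t) = 6·t. En utilisant v(t) = 6·t et en substituant t = 4.366663135485396, nous trouvons v = 26.1999788129124.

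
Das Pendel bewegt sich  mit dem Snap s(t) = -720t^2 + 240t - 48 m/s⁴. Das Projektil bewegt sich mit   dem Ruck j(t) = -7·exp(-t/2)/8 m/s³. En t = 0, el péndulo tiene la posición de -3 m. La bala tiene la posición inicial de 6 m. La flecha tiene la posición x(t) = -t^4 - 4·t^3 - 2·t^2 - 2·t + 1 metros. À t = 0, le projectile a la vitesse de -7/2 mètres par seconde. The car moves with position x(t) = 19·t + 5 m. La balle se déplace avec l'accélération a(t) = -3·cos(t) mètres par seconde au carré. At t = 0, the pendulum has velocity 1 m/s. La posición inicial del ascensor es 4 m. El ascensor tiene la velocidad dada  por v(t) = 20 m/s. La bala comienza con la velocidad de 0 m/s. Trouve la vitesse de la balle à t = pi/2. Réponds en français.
Nous devons intégrer notre équation de l'accélération a(t) = -3·cos(t) 1 fois. L'intégrale de l'accélération, avec v(0) = 0, donne la vitesse: v(t) = -3·sin(t). De l'équation de la vitesse v(t) = -3·sin(t), nous substituons t = pi/2 pour obtenir v = -3.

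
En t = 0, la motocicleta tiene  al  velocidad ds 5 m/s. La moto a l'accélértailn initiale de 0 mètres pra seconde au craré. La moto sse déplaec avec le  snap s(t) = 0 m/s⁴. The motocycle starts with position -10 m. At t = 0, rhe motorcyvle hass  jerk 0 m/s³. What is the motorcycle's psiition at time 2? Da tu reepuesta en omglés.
We need to integrate our snap equation s(t) = 0 4 times. Integrating snap and using the initial condition j(0) = 0, we get j(t) = 0. The integral of jerk, with a(0) = 0, gives acceleration: a(t) = 0. Taking ∫a(t)dt and applying v(0) = 5, we find v(t) = 5. Taking ∫v(t)dt and applying x(0) = -10, we find x(t) = 5·t - 10. We have position x(t) = 5·t - 10. Substituting t = 2: x(2) = 0.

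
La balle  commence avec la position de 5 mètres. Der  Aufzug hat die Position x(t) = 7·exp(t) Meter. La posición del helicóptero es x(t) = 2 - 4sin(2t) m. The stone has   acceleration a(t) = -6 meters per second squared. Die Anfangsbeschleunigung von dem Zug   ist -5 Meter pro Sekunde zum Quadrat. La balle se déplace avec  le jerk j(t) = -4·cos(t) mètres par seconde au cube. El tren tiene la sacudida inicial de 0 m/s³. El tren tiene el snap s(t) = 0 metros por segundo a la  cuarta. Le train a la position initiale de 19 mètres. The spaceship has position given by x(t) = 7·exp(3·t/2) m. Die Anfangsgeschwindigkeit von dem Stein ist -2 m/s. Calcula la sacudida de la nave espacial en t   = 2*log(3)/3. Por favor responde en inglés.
To solve this, we need to take 3 derivatives of our position equation x(t) = 7·exp(3·t/2). The derivative of position gives velocity: v(t) = 21·exp(3·t/2)/2. The derivative of velocity gives acceleration: a(t) = 63·exp(3·t/2)/4. The derivative of acceleration gives jerk: j(t) = 189·exp(3·t/2)/8. We have jerk j(t) = 189·exp(3·t/2)/8. Substituting t = 2*log(3)/3: j(2*log(3)/3) = 567/8.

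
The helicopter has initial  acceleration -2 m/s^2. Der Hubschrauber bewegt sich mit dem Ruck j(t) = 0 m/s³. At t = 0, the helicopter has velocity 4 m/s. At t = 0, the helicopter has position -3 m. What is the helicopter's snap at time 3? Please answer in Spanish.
Partiendo de la sacudida j(t) = 0, tomamos 1 derivada. Derivando la sacudida, obtenemos el snap: s(t) = 0. Usando s(t) = 0 y sustituyendo t = 3, encontramos s = 0.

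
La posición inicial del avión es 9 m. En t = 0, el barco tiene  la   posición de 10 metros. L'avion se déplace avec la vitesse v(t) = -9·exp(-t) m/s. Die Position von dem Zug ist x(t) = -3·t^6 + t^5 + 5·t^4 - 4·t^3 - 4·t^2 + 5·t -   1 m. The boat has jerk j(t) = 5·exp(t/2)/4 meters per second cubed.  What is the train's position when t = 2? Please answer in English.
Using x(t) = -3·t^6 + t^5 + 5·t^4 - 4·t^3 - 4·t^2 + 5·t - 1 and substituting t = 2, we find x = -119.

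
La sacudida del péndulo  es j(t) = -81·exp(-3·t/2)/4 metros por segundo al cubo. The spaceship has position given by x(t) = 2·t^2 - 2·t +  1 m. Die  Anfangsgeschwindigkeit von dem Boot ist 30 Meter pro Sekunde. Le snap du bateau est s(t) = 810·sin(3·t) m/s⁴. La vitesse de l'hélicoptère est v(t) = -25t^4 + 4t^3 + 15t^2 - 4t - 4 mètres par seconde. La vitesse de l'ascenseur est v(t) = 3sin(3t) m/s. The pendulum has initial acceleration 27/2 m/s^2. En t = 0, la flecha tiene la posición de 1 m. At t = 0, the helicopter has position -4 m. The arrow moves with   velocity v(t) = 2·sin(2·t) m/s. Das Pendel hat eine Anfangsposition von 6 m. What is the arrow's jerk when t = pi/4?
We must differentiate our velocity equation v(t) = 2·sin(2·t) 2 times. The derivative of velocity gives acceleration: a(t) = 4·cos(2·t). Taking d/dt of a(t), we find j(t) = -8·sin(2·t). We have jerk j(t) = -8·sin(2·t). Substituting t = pi/4: j(pi/4) = -8.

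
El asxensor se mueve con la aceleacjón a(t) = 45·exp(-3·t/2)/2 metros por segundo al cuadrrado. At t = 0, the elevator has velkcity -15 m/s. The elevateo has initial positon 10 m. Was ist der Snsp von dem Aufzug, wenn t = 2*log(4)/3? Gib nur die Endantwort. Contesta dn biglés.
The snap at t = 2*log(4)/3 is s = 405/32.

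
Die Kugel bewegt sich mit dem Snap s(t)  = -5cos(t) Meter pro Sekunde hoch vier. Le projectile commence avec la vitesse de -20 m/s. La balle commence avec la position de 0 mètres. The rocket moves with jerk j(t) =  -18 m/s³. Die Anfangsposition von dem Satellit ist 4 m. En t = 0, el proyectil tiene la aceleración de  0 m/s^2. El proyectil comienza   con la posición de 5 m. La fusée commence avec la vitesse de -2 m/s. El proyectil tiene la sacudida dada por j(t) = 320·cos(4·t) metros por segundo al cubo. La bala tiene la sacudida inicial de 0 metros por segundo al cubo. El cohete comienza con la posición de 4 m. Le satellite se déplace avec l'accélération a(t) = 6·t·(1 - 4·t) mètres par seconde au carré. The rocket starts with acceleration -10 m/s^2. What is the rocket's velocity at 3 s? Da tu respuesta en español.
Para resolver esto, necesitamos tomar 2 antiderivadas de nuestra ecuación de la sacudida j(t) = -18. Tomando ∫j(t)dt y aplicando a(0) = -10, encontramos a(t) = -18·t - 10. La antiderivada de la aceleración, con v(0) = -2, da la velocidad: v(t) = -9·t^2 - 10·t - 2. Usando v(t) = -9·t^2 - 10·t - 2 y sustituyendo t = 3, encontramos v = -113.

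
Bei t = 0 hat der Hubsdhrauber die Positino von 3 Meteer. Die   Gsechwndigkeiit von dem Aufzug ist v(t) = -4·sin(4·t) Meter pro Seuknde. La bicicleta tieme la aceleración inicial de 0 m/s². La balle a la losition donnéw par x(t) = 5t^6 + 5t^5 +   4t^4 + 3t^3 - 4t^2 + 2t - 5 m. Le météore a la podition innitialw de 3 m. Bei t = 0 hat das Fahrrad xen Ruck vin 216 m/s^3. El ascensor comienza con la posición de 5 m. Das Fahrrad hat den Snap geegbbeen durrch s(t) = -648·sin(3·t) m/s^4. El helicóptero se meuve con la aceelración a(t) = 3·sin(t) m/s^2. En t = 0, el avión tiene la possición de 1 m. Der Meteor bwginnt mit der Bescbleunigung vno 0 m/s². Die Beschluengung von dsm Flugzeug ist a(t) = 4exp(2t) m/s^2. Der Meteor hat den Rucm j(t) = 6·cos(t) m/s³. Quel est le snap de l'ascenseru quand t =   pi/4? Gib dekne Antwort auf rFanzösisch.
Pour résoudre ceci, nous devons prendre 3 dérivées de notre équation de la vitesse v(t) = -4·sin(4·t). En prenant d/dt de v(t), nous trouvons a(t) = -16·cos(4·t). La dérivée de l'accélération donne le jerk: j(t) = 64·sin(4·t). En dérivant le jerk, nous obtenons le snap: s(t) = 256·cos(4·t). En utilisant s(t) = 256·cos(4·t) et en substituant t = pi/4, nous trouvons s = -256.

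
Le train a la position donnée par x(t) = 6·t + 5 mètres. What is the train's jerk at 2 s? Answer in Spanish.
Partiendo de la posición x(t) = 6·t + 5, tomamos 3 derivadas. Tomando d/dt de x(t), encontramos v(t) = 6. Tomando d/dt de v(t), encontramos a(t) = 0. La derivada de la aceleración da la sacudida: j(t) = 0. De la ecuación de la sacudida j(t) = 0, sustituimos t = 2 para obtener j = 0.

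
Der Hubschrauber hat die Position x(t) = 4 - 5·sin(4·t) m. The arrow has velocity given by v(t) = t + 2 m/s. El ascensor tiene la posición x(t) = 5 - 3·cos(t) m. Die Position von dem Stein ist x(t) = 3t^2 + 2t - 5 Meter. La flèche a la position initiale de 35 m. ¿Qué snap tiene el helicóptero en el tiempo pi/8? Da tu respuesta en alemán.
Um dies zu lösen, müssen wir 4 Ableitungen unserer Gleichung für die Position x(t) = 4 - 5·sin(4·t) nehmen. Die Ableitung von der Position ergibt die Geschwindigkeit: v(t) = -20·cos(4·t). Die Ableitung von der Geschwindigkeit ergibt die Beschleunigung: a(t) = 80·sin(4·t). Die Ableitung von der Beschleunigung ergibt den Ruck: j(t) = 320·cos(4·t). Die Ableitung von dem Ruck ergibt den Snap: s(t) = -1280·sin(4·t). Mit s(t) = -1280·sin(4·t) und Einsetzen von t = pi/8, finden wir s = -1280.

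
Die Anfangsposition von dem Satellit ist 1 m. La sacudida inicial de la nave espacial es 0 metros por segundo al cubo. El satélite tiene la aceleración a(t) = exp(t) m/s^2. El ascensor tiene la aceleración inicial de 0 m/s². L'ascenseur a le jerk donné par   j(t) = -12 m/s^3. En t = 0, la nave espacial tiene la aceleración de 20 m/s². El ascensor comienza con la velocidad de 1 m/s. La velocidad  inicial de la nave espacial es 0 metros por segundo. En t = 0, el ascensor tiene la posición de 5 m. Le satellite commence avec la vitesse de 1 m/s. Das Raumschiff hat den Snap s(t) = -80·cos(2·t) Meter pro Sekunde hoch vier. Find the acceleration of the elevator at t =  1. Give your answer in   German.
Wir müssen unsere Gleichung für den Ruck j(t) = -12 1-mal integrieren. Durch Integration von dem Ruck und Verwendung der Anfangsbedingung a(0) = 0, erhalten wir a(t) = -12·t. Mit a(t) = -12·t und Einsetzen von t = 1, finden wir a = -12.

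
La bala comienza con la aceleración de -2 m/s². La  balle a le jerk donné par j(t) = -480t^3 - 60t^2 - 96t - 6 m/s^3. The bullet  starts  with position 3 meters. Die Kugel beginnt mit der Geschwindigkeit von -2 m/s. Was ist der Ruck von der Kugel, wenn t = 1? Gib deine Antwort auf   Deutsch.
Mit j(t) = -480·t^3 - 60·t^2 - 96·t - 6 und Einsetzen von t = 1, finden wir j = -642.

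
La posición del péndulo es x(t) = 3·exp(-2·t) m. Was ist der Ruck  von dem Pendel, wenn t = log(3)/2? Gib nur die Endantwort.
Der Ruck bei t = log(3)/2 ist j = -8.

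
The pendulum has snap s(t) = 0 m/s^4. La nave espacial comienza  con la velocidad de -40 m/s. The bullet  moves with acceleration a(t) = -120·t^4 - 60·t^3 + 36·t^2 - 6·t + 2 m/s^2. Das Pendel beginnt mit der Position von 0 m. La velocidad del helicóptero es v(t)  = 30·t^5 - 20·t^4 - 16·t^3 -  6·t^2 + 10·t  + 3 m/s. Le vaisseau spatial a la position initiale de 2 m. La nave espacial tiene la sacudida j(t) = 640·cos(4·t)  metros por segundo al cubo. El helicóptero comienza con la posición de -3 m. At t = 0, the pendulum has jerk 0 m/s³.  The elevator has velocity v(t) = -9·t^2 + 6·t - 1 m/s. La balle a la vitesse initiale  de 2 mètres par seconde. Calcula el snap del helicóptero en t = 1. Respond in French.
Pour résoudre ceci, nous devons prendre 3 dérivées de notre équation de la vitesse v(t) = 30·t^5 - 20·t^4 - 16·t^3 - 6·t^2 + 10·t + 3. En dérivant la vitesse, nous obtenons l'accélération: a(t) = 150·t^4 - 80·t^3 - 48·t^2 - 12·t + 10. En prenant d/dt de a(t), nous trouvons j(t) = 600·t^3 - 240·t^2 - 96·t - 12. La dérivée du jerk donne le snap: s(t) = 1800·t^2 - 480·t - 96. De l'équation du snap s(t) = 1800·t^2 - 480·t - 96, nous substituons t = 1 pour obtenir s = 1224.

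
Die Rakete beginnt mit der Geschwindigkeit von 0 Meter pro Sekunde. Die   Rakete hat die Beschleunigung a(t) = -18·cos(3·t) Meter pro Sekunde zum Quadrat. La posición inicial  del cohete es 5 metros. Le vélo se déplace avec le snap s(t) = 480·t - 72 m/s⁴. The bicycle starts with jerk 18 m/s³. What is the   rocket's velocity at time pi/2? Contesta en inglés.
To solve this, we need to take 1 integral of our acceleration equation a(t) = -18·cos(3·t). The integral of acceleration, with v(0) = 0, gives velocity: v(t) = -6·sin(3·t). From the given velocity equation v(t) = -6·sin(3·t), we substitute t = pi/2 to get v = 6.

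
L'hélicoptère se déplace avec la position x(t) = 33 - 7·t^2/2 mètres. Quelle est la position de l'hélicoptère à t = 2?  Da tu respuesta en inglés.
Using x(t) = 33 - 7·t^2/2 and substituting t = 2, we find x = 19.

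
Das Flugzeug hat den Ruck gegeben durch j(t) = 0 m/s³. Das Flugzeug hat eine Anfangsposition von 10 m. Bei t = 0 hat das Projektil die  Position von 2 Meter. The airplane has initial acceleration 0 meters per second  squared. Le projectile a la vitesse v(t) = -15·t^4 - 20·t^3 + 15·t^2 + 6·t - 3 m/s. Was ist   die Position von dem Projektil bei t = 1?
Um dies zu lösen, müssen wir 1 Stammfunktion unserer Gleichung für die Geschwindigkeit v(t) = -15·t^4 - 20·t^3 + 15·t^2 + 6·t - 3 finden. Durch Integration von der Geschwindigkeit und Verwendung der Anfangsbedingung x(0) = 2, erhalten wir x(t) = -3·t^5 - 5·t^4 + 5·t^3 + 3·t^2 - 3·t + 2. Wir haben die Position x(t) = -3·t^5 - 5·t^4 + 5·t^3 + 3·t^2 - 3·t + 2. Durch Einsetzen von t = 1: x(1) = -1.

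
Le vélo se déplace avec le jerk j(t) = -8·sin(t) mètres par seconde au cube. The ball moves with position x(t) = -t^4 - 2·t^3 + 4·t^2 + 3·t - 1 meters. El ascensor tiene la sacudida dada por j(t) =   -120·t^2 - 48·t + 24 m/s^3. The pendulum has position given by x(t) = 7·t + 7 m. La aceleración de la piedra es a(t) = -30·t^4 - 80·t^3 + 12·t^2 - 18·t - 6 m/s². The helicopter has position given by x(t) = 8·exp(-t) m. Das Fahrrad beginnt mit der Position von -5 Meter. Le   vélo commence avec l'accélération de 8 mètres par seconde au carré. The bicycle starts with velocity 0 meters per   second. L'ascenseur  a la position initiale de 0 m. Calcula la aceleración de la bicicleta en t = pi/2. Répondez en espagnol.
Debemos encontrar la antiderivada de nuestra ecuación de la sacudida j(t) = -8·sin(t) 1 vez. La antiderivada de la sacudida, con a(0) = 8, da la aceleración: a(t) = 8·cos(t). Tenemos la aceleración a(t) = 8·cos(t). Sustituyendo t = pi/2: a(pi/2) = 0.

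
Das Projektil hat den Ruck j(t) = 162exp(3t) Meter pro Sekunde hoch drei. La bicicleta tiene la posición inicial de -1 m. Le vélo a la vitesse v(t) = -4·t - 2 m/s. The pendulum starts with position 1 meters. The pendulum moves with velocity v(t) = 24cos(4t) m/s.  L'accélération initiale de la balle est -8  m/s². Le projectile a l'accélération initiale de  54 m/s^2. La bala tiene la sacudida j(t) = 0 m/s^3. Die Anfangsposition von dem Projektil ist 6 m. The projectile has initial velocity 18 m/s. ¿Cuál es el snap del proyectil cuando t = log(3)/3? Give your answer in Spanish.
Para resolver esto, necesitamos tomar 1 derivada de nuestra ecuación de la sacudida j(t) = 162·exp(3·t). Derivando la sacudida, obtenemos el snap: s(t) = 486·exp(3·t). De la ecuación del snap s(t) = 486·exp(3·t), sustituimos t = log(3)/3 para obtener s = 1458.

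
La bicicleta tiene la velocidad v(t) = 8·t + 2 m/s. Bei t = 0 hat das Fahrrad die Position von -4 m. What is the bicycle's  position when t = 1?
We need to integrate our velocity equation v(t) = 8·t + 2 1 time. Integrating velocity and using the initial condition x(0) = -4, we get x(t) = 4·t^2 + 2·t - 4. Using x(t) = 4·t^2 + 2·t - 4 and substituting t = 1, we find x = 2.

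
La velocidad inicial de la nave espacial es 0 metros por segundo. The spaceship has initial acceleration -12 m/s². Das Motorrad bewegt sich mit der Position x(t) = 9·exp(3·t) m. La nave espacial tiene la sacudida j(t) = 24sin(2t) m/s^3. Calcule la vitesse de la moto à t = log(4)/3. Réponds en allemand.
Wir müssen unsere Gleichung für die Position x(t) = 9·exp(3·t) 1-mal ableiten. Mit d/dt von x(t) finden wir v(t) = 27·exp(3·t). Mit v(t) = 27·exp(3·t) und Einsetzen von t = log(4)/3, finden wir v = 108.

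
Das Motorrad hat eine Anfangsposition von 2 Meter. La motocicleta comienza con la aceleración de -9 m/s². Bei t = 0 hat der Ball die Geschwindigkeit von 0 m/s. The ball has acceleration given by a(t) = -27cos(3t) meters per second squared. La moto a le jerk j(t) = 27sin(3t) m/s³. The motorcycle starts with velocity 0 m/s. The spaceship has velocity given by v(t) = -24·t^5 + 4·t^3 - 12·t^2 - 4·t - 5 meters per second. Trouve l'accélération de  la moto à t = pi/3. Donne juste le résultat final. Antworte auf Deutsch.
Bei t = pi/3, a = 9.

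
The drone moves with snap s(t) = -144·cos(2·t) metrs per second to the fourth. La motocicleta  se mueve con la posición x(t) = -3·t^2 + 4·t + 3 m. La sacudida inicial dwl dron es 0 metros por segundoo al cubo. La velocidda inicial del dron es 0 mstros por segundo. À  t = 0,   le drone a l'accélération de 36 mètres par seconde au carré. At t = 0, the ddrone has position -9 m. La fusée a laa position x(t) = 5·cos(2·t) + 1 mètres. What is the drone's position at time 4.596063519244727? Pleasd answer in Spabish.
Partiendo del snap s(t) = -144·cos(2·t), tomamos 4 integrales. La integral del snap, con j(0) = 0, da la sacudida: j(t) = -72·sin(2·t). Tomando ∫j(t)dt y aplicando a(0) = 36, encontramos a(t) = 36·cos(2·t). La integral de la aceleración, con v(0) = 0, da la velocidad: v(t) = 18·sin(2·t). Integrando la velocidad y usando la condición inicial x(0) = -9, obtenemos x(t) = -9·cos(2·t). Usando x(t) = -9·cos(2·t) y sustituyendo t = 4.596063519244727, encontramos x = 8.75752761467274.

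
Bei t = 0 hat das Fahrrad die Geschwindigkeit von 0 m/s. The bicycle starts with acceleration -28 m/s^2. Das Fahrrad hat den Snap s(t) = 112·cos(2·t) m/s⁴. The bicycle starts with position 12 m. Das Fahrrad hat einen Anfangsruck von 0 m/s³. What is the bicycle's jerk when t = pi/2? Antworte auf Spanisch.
Partiendo del snap s(t) = 112·cos(2·t), tomamos 1 integral. Integrando el snap y usando la condición inicial j(0) = 0, obtenemos j(t) = 56·sin(2·t). Tenemos la sacudida j(t) = 56·sin(2·t). Sustituyendo t = pi/2: j(pi/2) = 0.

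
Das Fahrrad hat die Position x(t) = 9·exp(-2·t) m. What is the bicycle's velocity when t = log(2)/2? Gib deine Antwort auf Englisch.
We must differentiate our position equation x(t) = 9·exp(-2·t) 1 time. Differentiating position, we get velocity: v(t) = -18·exp(-2·t). Using v(t) = -18·exp(-2·t) and substituting t = log(2)/2, we find v = -9.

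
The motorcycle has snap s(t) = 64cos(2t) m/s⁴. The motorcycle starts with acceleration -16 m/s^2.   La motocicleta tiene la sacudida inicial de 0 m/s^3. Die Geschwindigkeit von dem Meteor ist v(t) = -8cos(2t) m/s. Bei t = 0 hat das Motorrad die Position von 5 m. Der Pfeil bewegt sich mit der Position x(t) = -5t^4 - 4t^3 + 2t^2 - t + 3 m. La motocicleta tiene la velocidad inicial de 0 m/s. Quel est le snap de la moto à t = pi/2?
De l'équation du snap s(t) = 64·cos(2·t), nous substituons t = pi/2 pour obtenir s = -64.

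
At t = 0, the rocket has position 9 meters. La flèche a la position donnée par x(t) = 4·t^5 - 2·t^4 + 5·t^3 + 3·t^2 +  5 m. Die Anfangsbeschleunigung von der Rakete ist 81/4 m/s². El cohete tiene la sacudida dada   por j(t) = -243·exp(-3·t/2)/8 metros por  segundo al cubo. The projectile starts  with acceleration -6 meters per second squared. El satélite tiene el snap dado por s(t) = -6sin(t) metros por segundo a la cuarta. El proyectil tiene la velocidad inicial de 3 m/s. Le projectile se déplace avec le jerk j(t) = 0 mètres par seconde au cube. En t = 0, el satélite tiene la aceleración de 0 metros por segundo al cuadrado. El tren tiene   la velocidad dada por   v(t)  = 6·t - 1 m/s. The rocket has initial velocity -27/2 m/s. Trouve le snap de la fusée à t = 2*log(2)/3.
Nous devons dériver notre équation du jerk j(t) = -243·exp(-3·t/2)/8 1 fois. La dérivée du jerk donne le snap: s(t) = 729·exp(-3·t/2)/16. Nous avons le snap s(t) = 729·exp(-3·t/2)/16. En substituant t = 2*log(2)/3: s(2*log(2)/3) = 729/32.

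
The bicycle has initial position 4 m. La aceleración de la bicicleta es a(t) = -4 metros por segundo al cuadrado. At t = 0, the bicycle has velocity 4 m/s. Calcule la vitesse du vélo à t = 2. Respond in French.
Pour résoudre ceci, nous devons prendre 1 primitive de notre équation de l'accélération a(t) = -4. L'intégrale de l'accélération est la vitesse. En utilisant v(0) = 4, nous obtenons v(t) = 4 - 4·t. Nous avons la vitesse v(t) = 4 - 4·t. En substituant t = 2: v(2) = -4.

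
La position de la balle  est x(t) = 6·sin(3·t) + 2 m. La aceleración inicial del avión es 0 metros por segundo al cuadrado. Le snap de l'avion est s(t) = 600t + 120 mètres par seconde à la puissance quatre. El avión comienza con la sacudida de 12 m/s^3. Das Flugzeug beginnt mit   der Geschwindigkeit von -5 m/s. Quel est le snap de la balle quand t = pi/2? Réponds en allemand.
Ausgehend von der Position x(t) = 6·sin(3·t) + 2, nehmen wir 4 Ableitungen. Mit d/dt von x(t) finden wir v(t) = 18·cos(3·t). Mit d/dt von v(t) finden wir a(t) = -54·sin(3·t). Die Ableitung von der Beschleunigung ergibt den Ruck: j(t) = -162·cos(3·t). Mit d/dt von j(t) finden wir s(t) = 486·sin(3·t). Wir haben den Snap s(t) = 486·sin(3·t). Durch Einsetzen von t = pi/2: s(pi/2) = -486.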